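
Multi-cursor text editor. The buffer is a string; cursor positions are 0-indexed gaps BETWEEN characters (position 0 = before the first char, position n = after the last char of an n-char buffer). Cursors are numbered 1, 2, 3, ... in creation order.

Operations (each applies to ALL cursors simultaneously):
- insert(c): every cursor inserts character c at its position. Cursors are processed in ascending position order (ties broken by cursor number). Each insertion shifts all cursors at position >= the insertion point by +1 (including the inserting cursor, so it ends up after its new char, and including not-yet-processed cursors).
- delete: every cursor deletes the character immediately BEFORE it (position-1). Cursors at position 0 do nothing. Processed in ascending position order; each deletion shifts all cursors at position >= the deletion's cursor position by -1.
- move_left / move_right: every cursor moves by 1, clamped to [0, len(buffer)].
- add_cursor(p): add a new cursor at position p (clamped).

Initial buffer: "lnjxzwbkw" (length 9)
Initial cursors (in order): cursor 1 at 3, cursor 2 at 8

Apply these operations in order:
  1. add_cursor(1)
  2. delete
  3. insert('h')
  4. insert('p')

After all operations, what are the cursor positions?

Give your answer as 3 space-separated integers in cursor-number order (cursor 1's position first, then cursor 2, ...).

After op 1 (add_cursor(1)): buffer="lnjxzwbkw" (len 9), cursors c3@1 c1@3 c2@8, authorship .........
After op 2 (delete): buffer="nxzwbw" (len 6), cursors c3@0 c1@1 c2@5, authorship ......
After op 3 (insert('h')): buffer="hnhxzwbhw" (len 9), cursors c3@1 c1@3 c2@8, authorship 3.1....2.
After op 4 (insert('p')): buffer="hpnhpxzwbhpw" (len 12), cursors c3@2 c1@5 c2@11, authorship 33.11....22.

Answer: 5 11 2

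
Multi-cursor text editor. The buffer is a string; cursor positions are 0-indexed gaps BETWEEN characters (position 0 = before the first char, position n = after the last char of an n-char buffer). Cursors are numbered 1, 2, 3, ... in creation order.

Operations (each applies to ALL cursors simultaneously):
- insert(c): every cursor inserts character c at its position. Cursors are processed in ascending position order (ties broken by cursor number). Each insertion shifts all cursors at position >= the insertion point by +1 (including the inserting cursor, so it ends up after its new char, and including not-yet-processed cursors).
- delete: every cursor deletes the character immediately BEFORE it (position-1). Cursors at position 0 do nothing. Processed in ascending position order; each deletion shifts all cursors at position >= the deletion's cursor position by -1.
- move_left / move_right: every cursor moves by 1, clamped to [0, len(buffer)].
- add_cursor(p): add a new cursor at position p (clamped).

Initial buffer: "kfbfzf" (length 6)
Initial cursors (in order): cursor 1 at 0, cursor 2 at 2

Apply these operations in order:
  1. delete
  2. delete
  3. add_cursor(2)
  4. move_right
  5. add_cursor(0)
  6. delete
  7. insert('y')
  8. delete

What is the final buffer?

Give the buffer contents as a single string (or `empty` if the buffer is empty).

Answer: ff

Derivation:
After op 1 (delete): buffer="kbfzf" (len 5), cursors c1@0 c2@1, authorship .....
After op 2 (delete): buffer="bfzf" (len 4), cursors c1@0 c2@0, authorship ....
After op 3 (add_cursor(2)): buffer="bfzf" (len 4), cursors c1@0 c2@0 c3@2, authorship ....
After op 4 (move_right): buffer="bfzf" (len 4), cursors c1@1 c2@1 c3@3, authorship ....
After op 5 (add_cursor(0)): buffer="bfzf" (len 4), cursors c4@0 c1@1 c2@1 c3@3, authorship ....
After op 6 (delete): buffer="ff" (len 2), cursors c1@0 c2@0 c4@0 c3@1, authorship ..
After op 7 (insert('y')): buffer="yyyfyf" (len 6), cursors c1@3 c2@3 c4@3 c3@5, authorship 124.3.
After op 8 (delete): buffer="ff" (len 2), cursors c1@0 c2@0 c4@0 c3@1, authorship ..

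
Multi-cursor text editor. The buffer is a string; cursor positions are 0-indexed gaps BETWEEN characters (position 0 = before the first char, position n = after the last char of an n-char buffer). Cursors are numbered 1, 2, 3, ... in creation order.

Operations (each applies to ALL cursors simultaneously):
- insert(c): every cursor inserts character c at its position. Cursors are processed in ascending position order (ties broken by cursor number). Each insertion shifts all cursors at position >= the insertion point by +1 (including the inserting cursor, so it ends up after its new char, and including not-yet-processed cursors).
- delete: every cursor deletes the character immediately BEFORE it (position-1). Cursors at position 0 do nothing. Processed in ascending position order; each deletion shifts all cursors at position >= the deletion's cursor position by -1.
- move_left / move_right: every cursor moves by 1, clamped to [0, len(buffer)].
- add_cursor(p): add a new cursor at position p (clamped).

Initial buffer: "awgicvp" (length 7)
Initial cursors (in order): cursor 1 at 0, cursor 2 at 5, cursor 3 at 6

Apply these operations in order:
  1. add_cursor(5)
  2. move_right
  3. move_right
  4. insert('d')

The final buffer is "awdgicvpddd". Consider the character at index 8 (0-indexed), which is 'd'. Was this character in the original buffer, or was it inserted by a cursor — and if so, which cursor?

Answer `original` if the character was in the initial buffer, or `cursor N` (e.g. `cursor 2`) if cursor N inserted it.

After op 1 (add_cursor(5)): buffer="awgicvp" (len 7), cursors c1@0 c2@5 c4@5 c3@6, authorship .......
After op 2 (move_right): buffer="awgicvp" (len 7), cursors c1@1 c2@6 c4@6 c3@7, authorship .......
After op 3 (move_right): buffer="awgicvp" (len 7), cursors c1@2 c2@7 c3@7 c4@7, authorship .......
After op 4 (insert('d')): buffer="awdgicvpddd" (len 11), cursors c1@3 c2@11 c3@11 c4@11, authorship ..1.....234
Authorship (.=original, N=cursor N): . . 1 . . . . . 2 3 4
Index 8: author = 2

Answer: cursor 2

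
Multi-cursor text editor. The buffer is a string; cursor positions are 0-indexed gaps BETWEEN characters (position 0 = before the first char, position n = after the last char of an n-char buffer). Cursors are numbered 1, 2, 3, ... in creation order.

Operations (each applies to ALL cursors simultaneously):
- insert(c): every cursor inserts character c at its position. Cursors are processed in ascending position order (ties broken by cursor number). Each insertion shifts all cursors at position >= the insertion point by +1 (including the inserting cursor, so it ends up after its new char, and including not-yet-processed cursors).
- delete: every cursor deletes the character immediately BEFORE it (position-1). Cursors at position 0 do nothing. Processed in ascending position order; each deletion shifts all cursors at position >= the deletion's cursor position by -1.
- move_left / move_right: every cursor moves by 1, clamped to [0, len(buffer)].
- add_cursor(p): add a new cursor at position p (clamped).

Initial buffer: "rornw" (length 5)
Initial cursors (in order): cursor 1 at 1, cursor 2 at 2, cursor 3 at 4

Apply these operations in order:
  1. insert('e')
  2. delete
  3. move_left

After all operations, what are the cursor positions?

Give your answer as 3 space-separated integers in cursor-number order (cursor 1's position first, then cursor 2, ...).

After op 1 (insert('e')): buffer="reoernew" (len 8), cursors c1@2 c2@4 c3@7, authorship .1.2..3.
After op 2 (delete): buffer="rornw" (len 5), cursors c1@1 c2@2 c3@4, authorship .....
After op 3 (move_left): buffer="rornw" (len 5), cursors c1@0 c2@1 c3@3, authorship .....

Answer: 0 1 3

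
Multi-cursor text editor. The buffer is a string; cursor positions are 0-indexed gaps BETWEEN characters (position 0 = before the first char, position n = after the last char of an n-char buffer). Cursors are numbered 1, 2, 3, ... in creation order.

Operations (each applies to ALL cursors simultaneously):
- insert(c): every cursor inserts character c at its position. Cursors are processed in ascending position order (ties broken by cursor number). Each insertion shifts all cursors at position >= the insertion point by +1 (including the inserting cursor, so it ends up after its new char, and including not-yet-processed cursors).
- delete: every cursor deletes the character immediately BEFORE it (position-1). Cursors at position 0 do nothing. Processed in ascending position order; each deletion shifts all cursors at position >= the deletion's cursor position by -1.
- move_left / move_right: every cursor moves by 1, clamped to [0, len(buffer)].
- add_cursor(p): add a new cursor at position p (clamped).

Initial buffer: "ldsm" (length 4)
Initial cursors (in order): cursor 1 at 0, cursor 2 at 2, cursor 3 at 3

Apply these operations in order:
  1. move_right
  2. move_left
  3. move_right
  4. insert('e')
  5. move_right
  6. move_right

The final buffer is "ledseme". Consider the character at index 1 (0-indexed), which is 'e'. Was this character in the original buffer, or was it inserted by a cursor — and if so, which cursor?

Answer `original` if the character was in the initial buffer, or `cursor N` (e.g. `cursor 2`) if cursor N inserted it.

Answer: cursor 1

Derivation:
After op 1 (move_right): buffer="ldsm" (len 4), cursors c1@1 c2@3 c3@4, authorship ....
After op 2 (move_left): buffer="ldsm" (len 4), cursors c1@0 c2@2 c3@3, authorship ....
After op 3 (move_right): buffer="ldsm" (len 4), cursors c1@1 c2@3 c3@4, authorship ....
After op 4 (insert('e')): buffer="ledseme" (len 7), cursors c1@2 c2@5 c3@7, authorship .1..2.3
After op 5 (move_right): buffer="ledseme" (len 7), cursors c1@3 c2@6 c3@7, authorship .1..2.3
After op 6 (move_right): buffer="ledseme" (len 7), cursors c1@4 c2@7 c3@7, authorship .1..2.3
Authorship (.=original, N=cursor N): . 1 . . 2 . 3
Index 1: author = 1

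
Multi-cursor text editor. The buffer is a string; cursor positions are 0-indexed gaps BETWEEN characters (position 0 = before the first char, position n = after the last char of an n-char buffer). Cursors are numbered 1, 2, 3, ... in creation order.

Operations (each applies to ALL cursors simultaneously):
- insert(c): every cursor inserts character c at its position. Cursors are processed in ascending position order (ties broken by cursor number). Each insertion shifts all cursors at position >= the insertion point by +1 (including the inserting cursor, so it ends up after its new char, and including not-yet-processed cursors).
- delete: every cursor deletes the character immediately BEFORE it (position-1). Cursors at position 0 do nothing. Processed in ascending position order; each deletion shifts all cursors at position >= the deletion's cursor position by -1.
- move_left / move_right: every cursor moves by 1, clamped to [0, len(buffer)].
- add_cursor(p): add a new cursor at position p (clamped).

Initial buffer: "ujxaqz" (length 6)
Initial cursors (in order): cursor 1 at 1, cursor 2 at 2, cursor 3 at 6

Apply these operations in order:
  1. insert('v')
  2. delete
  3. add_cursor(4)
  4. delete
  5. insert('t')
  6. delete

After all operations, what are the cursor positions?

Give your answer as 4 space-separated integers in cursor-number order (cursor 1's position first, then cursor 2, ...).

Answer: 0 0 2 1

Derivation:
After op 1 (insert('v')): buffer="uvjvxaqzv" (len 9), cursors c1@2 c2@4 c3@9, authorship .1.2....3
After op 2 (delete): buffer="ujxaqz" (len 6), cursors c1@1 c2@2 c3@6, authorship ......
After op 3 (add_cursor(4)): buffer="ujxaqz" (len 6), cursors c1@1 c2@2 c4@4 c3@6, authorship ......
After op 4 (delete): buffer="xq" (len 2), cursors c1@0 c2@0 c4@1 c3@2, authorship ..
After op 5 (insert('t')): buffer="ttxtqt" (len 6), cursors c1@2 c2@2 c4@4 c3@6, authorship 12.4.3
After op 6 (delete): buffer="xq" (len 2), cursors c1@0 c2@0 c4@1 c3@2, authorship ..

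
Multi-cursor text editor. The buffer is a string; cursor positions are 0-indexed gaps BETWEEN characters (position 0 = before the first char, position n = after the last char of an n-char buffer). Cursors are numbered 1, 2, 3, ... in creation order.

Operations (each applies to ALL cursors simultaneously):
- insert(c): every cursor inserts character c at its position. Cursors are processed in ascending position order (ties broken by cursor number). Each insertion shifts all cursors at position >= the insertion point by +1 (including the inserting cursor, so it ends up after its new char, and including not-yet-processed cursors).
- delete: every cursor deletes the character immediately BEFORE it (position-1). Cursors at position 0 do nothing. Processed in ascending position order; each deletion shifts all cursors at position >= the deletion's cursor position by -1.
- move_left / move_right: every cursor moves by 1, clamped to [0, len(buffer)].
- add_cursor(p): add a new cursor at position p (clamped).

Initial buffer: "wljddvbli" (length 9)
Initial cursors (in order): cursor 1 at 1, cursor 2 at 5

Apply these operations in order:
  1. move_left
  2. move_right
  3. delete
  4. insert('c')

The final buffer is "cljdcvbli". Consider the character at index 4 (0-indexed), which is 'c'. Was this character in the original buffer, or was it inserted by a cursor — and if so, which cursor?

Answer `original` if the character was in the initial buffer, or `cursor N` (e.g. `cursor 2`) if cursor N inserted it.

After op 1 (move_left): buffer="wljddvbli" (len 9), cursors c1@0 c2@4, authorship .........
After op 2 (move_right): buffer="wljddvbli" (len 9), cursors c1@1 c2@5, authorship .........
After op 3 (delete): buffer="ljdvbli" (len 7), cursors c1@0 c2@3, authorship .......
After op 4 (insert('c')): buffer="cljdcvbli" (len 9), cursors c1@1 c2@5, authorship 1...2....
Authorship (.=original, N=cursor N): 1 . . . 2 . . . .
Index 4: author = 2

Answer: cursor 2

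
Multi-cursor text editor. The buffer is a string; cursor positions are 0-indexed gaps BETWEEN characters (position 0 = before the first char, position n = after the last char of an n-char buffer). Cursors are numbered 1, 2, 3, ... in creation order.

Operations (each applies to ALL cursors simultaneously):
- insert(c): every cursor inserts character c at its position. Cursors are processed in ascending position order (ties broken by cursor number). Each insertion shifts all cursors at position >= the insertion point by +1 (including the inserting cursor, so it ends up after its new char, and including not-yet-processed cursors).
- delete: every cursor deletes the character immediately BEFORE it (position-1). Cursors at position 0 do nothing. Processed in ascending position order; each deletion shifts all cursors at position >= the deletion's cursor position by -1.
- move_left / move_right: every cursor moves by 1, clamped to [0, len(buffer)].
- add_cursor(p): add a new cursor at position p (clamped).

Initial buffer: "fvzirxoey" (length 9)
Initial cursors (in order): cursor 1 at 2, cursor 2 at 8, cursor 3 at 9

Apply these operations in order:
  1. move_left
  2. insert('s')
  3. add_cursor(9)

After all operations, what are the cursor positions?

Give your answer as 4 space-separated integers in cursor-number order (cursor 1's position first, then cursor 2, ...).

Answer: 2 9 11 9

Derivation:
After op 1 (move_left): buffer="fvzirxoey" (len 9), cursors c1@1 c2@7 c3@8, authorship .........
After op 2 (insert('s')): buffer="fsvzirxosesy" (len 12), cursors c1@2 c2@9 c3@11, authorship .1......2.3.
After op 3 (add_cursor(9)): buffer="fsvzirxosesy" (len 12), cursors c1@2 c2@9 c4@9 c3@11, authorship .1......2.3.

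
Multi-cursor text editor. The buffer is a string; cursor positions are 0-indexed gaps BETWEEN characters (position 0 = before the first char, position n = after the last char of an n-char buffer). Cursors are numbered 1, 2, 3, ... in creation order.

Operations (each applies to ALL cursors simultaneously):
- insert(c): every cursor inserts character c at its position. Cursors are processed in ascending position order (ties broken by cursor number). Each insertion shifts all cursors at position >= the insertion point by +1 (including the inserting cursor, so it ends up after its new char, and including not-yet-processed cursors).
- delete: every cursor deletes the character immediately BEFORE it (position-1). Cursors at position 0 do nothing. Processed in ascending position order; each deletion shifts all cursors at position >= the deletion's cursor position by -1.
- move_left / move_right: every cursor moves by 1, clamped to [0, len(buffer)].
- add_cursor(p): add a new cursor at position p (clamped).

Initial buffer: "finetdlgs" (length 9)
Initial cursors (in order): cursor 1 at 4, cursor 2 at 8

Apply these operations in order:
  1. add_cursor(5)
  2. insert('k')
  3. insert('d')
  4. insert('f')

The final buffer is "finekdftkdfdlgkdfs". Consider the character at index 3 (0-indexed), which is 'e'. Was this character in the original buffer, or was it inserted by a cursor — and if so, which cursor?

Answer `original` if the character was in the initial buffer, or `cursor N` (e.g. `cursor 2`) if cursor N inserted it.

After op 1 (add_cursor(5)): buffer="finetdlgs" (len 9), cursors c1@4 c3@5 c2@8, authorship .........
After op 2 (insert('k')): buffer="finektkdlgks" (len 12), cursors c1@5 c3@7 c2@11, authorship ....1.3...2.
After op 3 (insert('d')): buffer="finekdtkddlgkds" (len 15), cursors c1@6 c3@9 c2@14, authorship ....11.33...22.
After op 4 (insert('f')): buffer="finekdftkdfdlgkdfs" (len 18), cursors c1@7 c3@11 c2@17, authorship ....111.333...222.
Authorship (.=original, N=cursor N): . . . . 1 1 1 . 3 3 3 . . . 2 2 2 .
Index 3: author = original

Answer: original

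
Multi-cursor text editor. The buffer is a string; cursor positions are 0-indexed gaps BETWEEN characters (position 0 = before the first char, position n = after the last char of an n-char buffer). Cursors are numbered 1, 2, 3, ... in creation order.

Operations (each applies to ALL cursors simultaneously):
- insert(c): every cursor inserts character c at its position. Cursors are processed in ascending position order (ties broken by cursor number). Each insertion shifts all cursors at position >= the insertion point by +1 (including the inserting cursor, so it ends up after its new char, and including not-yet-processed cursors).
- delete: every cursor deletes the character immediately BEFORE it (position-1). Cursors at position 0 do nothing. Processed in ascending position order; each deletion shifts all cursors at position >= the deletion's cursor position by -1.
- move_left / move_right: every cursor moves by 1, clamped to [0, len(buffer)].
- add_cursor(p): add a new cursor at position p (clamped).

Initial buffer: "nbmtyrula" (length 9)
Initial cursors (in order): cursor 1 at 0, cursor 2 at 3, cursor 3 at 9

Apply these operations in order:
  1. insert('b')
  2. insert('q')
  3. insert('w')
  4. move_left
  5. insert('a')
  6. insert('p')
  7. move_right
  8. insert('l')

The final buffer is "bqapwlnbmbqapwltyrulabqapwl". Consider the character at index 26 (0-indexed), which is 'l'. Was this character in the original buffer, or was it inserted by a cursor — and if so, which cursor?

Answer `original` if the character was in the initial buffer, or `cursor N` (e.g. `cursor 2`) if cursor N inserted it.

After op 1 (insert('b')): buffer="bnbmbtyrulab" (len 12), cursors c1@1 c2@5 c3@12, authorship 1...2......3
After op 2 (insert('q')): buffer="bqnbmbqtyrulabq" (len 15), cursors c1@2 c2@7 c3@15, authorship 11...22......33
After op 3 (insert('w')): buffer="bqwnbmbqwtyrulabqw" (len 18), cursors c1@3 c2@9 c3@18, authorship 111...222......333
After op 4 (move_left): buffer="bqwnbmbqwtyrulabqw" (len 18), cursors c1@2 c2@8 c3@17, authorship 111...222......333
After op 5 (insert('a')): buffer="bqawnbmbqawtyrulabqaw" (len 21), cursors c1@3 c2@10 c3@20, authorship 1111...2222......3333
After op 6 (insert('p')): buffer="bqapwnbmbqapwtyrulabqapw" (len 24), cursors c1@4 c2@12 c3@23, authorship 11111...22222......33333
After op 7 (move_right): buffer="bqapwnbmbqapwtyrulabqapw" (len 24), cursors c1@5 c2@13 c3@24, authorship 11111...22222......33333
After op 8 (insert('l')): buffer="bqapwlnbmbqapwltyrulabqapwl" (len 27), cursors c1@6 c2@15 c3@27, authorship 111111...222222......333333
Authorship (.=original, N=cursor N): 1 1 1 1 1 1 . . . 2 2 2 2 2 2 . . . . . . 3 3 3 3 3 3
Index 26: author = 3

Answer: cursor 3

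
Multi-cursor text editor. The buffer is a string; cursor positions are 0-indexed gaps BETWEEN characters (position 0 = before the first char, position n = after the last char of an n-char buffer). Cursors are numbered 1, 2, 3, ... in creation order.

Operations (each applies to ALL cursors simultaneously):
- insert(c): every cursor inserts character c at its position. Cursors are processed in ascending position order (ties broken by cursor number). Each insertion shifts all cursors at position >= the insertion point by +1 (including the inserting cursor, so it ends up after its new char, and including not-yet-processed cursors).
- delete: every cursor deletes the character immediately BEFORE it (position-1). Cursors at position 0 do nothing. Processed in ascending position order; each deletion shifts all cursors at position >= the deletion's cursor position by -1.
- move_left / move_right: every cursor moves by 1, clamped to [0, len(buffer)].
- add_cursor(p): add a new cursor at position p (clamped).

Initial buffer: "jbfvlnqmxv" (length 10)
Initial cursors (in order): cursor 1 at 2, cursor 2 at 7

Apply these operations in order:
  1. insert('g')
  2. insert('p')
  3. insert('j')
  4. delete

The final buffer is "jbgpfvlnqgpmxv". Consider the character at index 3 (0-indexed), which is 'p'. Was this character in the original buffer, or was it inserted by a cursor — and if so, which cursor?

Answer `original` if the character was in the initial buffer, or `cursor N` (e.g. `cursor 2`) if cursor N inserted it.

Answer: cursor 1

Derivation:
After op 1 (insert('g')): buffer="jbgfvlnqgmxv" (len 12), cursors c1@3 c2@9, authorship ..1.....2...
After op 2 (insert('p')): buffer="jbgpfvlnqgpmxv" (len 14), cursors c1@4 c2@11, authorship ..11.....22...
After op 3 (insert('j')): buffer="jbgpjfvlnqgpjmxv" (len 16), cursors c1@5 c2@13, authorship ..111.....222...
After op 4 (delete): buffer="jbgpfvlnqgpmxv" (len 14), cursors c1@4 c2@11, authorship ..11.....22...
Authorship (.=original, N=cursor N): . . 1 1 . . . . . 2 2 . . .
Index 3: author = 1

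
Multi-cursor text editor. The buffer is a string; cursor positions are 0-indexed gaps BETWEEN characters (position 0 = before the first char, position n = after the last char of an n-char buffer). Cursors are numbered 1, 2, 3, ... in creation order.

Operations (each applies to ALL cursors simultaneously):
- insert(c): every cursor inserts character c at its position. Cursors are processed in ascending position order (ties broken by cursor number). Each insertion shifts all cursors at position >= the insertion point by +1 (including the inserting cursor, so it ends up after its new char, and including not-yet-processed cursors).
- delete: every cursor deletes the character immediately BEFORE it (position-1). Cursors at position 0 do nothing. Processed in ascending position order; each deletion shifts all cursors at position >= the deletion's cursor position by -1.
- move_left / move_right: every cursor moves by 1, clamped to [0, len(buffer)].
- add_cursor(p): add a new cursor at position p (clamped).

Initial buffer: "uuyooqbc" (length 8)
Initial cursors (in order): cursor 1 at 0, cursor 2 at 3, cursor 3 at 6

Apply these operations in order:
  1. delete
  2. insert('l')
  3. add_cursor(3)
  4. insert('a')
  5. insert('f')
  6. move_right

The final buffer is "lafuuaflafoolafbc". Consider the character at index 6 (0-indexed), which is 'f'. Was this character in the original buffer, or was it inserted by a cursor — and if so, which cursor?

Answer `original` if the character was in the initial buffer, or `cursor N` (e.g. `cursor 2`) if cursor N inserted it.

After op 1 (delete): buffer="uuoobc" (len 6), cursors c1@0 c2@2 c3@4, authorship ......
After op 2 (insert('l')): buffer="luuloolbc" (len 9), cursors c1@1 c2@4 c3@7, authorship 1..2..3..
After op 3 (add_cursor(3)): buffer="luuloolbc" (len 9), cursors c1@1 c4@3 c2@4 c3@7, authorship 1..2..3..
After op 4 (insert('a')): buffer="lauualaoolabc" (len 13), cursors c1@2 c4@5 c2@7 c3@11, authorship 11..422..33..
After op 5 (insert('f')): buffer="lafuuaflafoolafbc" (len 17), cursors c1@3 c4@7 c2@10 c3@15, authorship 111..44222..333..
After op 6 (move_right): buffer="lafuuaflafoolafbc" (len 17), cursors c1@4 c4@8 c2@11 c3@16, authorship 111..44222..333..
Authorship (.=original, N=cursor N): 1 1 1 . . 4 4 2 2 2 . . 3 3 3 . .
Index 6: author = 4

Answer: cursor 4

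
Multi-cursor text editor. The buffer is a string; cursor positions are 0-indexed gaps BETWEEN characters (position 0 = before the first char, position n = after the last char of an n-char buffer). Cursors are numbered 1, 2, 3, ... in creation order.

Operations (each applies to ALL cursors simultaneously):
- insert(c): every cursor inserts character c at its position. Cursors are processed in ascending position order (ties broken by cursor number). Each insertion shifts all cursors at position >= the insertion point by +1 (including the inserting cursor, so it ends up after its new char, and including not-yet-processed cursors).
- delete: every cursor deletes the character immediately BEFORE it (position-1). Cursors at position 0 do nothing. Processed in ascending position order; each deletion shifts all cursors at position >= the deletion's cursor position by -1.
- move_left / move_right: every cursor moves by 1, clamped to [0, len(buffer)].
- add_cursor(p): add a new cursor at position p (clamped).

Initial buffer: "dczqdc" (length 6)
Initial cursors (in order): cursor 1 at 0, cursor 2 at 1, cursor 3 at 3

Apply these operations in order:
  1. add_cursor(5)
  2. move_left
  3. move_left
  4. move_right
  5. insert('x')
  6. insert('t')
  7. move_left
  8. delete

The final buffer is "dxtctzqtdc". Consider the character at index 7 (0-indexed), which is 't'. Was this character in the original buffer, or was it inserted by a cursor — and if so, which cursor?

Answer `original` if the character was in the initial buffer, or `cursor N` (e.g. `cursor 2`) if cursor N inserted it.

Answer: cursor 4

Derivation:
After op 1 (add_cursor(5)): buffer="dczqdc" (len 6), cursors c1@0 c2@1 c3@3 c4@5, authorship ......
After op 2 (move_left): buffer="dczqdc" (len 6), cursors c1@0 c2@0 c3@2 c4@4, authorship ......
After op 3 (move_left): buffer="dczqdc" (len 6), cursors c1@0 c2@0 c3@1 c4@3, authorship ......
After op 4 (move_right): buffer="dczqdc" (len 6), cursors c1@1 c2@1 c3@2 c4@4, authorship ......
After op 5 (insert('x')): buffer="dxxcxzqxdc" (len 10), cursors c1@3 c2@3 c3@5 c4@8, authorship .12.3..4..
After op 6 (insert('t')): buffer="dxxttcxtzqxtdc" (len 14), cursors c1@5 c2@5 c3@8 c4@12, authorship .1212.33..44..
After op 7 (move_left): buffer="dxxttcxtzqxtdc" (len 14), cursors c1@4 c2@4 c3@7 c4@11, authorship .1212.33..44..
After op 8 (delete): buffer="dxtctzqtdc" (len 10), cursors c1@2 c2@2 c3@4 c4@7, authorship .12.3..4..
Authorship (.=original, N=cursor N): . 1 2 . 3 . . 4 . .
Index 7: author = 4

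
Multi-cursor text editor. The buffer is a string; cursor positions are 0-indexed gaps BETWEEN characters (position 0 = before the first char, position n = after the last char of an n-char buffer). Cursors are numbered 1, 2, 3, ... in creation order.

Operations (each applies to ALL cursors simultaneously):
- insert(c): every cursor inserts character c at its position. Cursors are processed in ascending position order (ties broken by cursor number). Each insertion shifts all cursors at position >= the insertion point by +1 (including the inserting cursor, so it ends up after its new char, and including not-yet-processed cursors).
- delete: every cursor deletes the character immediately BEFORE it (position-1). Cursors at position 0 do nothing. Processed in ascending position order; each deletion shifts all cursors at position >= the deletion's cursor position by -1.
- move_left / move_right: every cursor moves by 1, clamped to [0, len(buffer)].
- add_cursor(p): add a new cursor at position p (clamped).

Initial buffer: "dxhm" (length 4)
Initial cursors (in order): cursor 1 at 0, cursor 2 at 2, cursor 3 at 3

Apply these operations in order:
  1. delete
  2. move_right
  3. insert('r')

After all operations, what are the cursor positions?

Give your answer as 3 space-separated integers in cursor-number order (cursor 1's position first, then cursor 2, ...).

Answer: 2 5 5

Derivation:
After op 1 (delete): buffer="dm" (len 2), cursors c1@0 c2@1 c3@1, authorship ..
After op 2 (move_right): buffer="dm" (len 2), cursors c1@1 c2@2 c3@2, authorship ..
After op 3 (insert('r')): buffer="drmrr" (len 5), cursors c1@2 c2@5 c3@5, authorship .1.23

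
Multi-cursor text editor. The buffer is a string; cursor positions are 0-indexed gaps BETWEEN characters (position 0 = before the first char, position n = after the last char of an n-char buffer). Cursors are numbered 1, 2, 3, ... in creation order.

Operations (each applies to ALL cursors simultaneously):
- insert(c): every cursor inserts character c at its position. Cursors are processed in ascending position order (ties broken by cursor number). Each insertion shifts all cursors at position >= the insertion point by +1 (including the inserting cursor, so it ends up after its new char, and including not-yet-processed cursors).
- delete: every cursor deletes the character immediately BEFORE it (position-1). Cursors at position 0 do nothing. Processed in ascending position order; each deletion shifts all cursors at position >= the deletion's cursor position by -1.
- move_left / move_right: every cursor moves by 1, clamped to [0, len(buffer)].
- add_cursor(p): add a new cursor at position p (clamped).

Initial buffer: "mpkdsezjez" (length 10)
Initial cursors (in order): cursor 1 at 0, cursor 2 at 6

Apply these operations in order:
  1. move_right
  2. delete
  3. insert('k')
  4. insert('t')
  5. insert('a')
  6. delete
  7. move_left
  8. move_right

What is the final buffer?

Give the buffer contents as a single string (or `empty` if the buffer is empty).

Answer: ktpkdsektjez

Derivation:
After op 1 (move_right): buffer="mpkdsezjez" (len 10), cursors c1@1 c2@7, authorship ..........
After op 2 (delete): buffer="pkdsejez" (len 8), cursors c1@0 c2@5, authorship ........
After op 3 (insert('k')): buffer="kpkdsekjez" (len 10), cursors c1@1 c2@7, authorship 1.....2...
After op 4 (insert('t')): buffer="ktpkdsektjez" (len 12), cursors c1@2 c2@9, authorship 11.....22...
After op 5 (insert('a')): buffer="ktapkdsektajez" (len 14), cursors c1@3 c2@11, authorship 111.....222...
After op 6 (delete): buffer="ktpkdsektjez" (len 12), cursors c1@2 c2@9, authorship 11.....22...
After op 7 (move_left): buffer="ktpkdsektjez" (len 12), cursors c1@1 c2@8, authorship 11.....22...
After op 8 (move_right): buffer="ktpkdsektjez" (len 12), cursors c1@2 c2@9, authorship 11.....22...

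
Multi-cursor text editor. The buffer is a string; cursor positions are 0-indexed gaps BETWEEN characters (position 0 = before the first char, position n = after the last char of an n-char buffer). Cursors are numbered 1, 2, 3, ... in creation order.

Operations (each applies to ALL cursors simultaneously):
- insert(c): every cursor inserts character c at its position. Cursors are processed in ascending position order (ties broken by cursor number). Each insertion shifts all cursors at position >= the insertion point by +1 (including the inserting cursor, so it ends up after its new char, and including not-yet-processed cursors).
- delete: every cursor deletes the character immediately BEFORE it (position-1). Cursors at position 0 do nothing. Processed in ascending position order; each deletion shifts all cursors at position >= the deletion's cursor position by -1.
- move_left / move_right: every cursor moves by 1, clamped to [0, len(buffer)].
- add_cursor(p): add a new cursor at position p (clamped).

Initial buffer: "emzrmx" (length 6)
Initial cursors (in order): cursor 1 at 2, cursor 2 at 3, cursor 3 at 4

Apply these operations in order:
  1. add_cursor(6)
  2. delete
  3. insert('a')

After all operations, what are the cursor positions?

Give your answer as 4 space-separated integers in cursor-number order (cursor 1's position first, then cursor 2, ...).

Answer: 4 4 4 6

Derivation:
After op 1 (add_cursor(6)): buffer="emzrmx" (len 6), cursors c1@2 c2@3 c3@4 c4@6, authorship ......
After op 2 (delete): buffer="em" (len 2), cursors c1@1 c2@1 c3@1 c4@2, authorship ..
After op 3 (insert('a')): buffer="eaaama" (len 6), cursors c1@4 c2@4 c3@4 c4@6, authorship .123.4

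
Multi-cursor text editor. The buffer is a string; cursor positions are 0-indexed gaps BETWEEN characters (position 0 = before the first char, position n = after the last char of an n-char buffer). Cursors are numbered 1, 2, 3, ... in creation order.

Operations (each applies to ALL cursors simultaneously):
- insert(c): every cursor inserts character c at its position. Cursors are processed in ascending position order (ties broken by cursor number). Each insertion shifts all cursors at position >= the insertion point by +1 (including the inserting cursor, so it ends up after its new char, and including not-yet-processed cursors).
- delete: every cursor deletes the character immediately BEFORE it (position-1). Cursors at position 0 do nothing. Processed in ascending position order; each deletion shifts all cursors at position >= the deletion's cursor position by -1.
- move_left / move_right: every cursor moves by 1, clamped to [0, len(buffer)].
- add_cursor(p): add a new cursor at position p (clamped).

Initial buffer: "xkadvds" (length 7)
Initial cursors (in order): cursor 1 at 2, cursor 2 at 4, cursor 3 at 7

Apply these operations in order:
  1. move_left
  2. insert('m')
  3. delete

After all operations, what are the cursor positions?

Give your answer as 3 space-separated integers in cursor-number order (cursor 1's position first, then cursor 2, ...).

Answer: 1 3 6

Derivation:
After op 1 (move_left): buffer="xkadvds" (len 7), cursors c1@1 c2@3 c3@6, authorship .......
After op 2 (insert('m')): buffer="xmkamdvdms" (len 10), cursors c1@2 c2@5 c3@9, authorship .1..2...3.
After op 3 (delete): buffer="xkadvds" (len 7), cursors c1@1 c2@3 c3@6, authorship .......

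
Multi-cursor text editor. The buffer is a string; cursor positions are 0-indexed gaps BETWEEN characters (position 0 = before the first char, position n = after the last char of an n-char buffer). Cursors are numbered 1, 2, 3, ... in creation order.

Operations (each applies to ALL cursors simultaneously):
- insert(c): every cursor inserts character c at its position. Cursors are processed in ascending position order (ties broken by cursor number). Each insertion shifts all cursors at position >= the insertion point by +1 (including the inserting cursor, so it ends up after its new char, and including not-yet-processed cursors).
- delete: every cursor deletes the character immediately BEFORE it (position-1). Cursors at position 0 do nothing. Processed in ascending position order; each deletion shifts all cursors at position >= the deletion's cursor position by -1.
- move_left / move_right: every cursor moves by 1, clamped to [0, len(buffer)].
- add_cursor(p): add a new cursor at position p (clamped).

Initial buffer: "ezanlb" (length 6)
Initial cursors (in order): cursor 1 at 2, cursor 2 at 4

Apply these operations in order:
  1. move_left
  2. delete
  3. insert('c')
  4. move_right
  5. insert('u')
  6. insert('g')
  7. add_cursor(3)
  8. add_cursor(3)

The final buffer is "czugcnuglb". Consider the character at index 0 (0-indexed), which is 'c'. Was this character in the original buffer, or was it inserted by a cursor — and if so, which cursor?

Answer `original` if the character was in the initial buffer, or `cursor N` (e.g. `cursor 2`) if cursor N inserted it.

After op 1 (move_left): buffer="ezanlb" (len 6), cursors c1@1 c2@3, authorship ......
After op 2 (delete): buffer="znlb" (len 4), cursors c1@0 c2@1, authorship ....
After op 3 (insert('c')): buffer="czcnlb" (len 6), cursors c1@1 c2@3, authorship 1.2...
After op 4 (move_right): buffer="czcnlb" (len 6), cursors c1@2 c2@4, authorship 1.2...
After op 5 (insert('u')): buffer="czucnulb" (len 8), cursors c1@3 c2@6, authorship 1.12.2..
After op 6 (insert('g')): buffer="czugcnuglb" (len 10), cursors c1@4 c2@8, authorship 1.112.22..
After op 7 (add_cursor(3)): buffer="czugcnuglb" (len 10), cursors c3@3 c1@4 c2@8, authorship 1.112.22..
After op 8 (add_cursor(3)): buffer="czugcnuglb" (len 10), cursors c3@3 c4@3 c1@4 c2@8, authorship 1.112.22..
Authorship (.=original, N=cursor N): 1 . 1 1 2 . 2 2 . .
Index 0: author = 1

Answer: cursor 1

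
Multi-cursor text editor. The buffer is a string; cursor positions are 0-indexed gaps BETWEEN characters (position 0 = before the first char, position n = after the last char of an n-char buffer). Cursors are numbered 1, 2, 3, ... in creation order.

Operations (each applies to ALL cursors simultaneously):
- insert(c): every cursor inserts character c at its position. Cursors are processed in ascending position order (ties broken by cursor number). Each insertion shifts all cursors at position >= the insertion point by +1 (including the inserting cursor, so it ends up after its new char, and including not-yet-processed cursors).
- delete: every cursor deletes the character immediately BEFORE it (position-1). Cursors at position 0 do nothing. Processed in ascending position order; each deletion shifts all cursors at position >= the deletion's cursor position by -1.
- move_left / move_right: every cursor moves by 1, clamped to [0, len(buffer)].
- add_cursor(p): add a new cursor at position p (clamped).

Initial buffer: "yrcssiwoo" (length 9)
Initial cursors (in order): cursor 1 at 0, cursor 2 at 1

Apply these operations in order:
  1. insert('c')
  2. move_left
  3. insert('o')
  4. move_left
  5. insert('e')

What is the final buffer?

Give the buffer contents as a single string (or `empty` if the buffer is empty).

Answer: eocyeocrcssiwoo

Derivation:
After op 1 (insert('c')): buffer="cycrcssiwoo" (len 11), cursors c1@1 c2@3, authorship 1.2........
After op 2 (move_left): buffer="cycrcssiwoo" (len 11), cursors c1@0 c2@2, authorship 1.2........
After op 3 (insert('o')): buffer="ocyocrcssiwoo" (len 13), cursors c1@1 c2@4, authorship 11.22........
After op 4 (move_left): buffer="ocyocrcssiwoo" (len 13), cursors c1@0 c2@3, authorship 11.22........
After op 5 (insert('e')): buffer="eocyeocrcssiwoo" (len 15), cursors c1@1 c2@5, authorship 111.222........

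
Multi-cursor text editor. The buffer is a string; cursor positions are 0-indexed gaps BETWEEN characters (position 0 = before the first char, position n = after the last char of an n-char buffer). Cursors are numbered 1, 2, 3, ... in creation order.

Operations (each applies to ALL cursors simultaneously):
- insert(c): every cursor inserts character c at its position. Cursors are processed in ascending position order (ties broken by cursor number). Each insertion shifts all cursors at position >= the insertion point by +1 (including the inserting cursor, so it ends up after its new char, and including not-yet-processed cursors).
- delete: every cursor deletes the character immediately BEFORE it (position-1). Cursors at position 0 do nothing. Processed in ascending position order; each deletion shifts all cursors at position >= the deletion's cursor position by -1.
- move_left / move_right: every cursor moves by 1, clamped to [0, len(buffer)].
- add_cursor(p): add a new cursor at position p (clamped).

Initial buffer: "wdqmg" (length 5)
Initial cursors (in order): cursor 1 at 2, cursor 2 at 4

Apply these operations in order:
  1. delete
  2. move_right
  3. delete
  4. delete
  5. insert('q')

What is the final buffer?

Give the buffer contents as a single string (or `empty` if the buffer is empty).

Answer: qq

Derivation:
After op 1 (delete): buffer="wqg" (len 3), cursors c1@1 c2@2, authorship ...
After op 2 (move_right): buffer="wqg" (len 3), cursors c1@2 c2@3, authorship ...
After op 3 (delete): buffer="w" (len 1), cursors c1@1 c2@1, authorship .
After op 4 (delete): buffer="" (len 0), cursors c1@0 c2@0, authorship 
After op 5 (insert('q')): buffer="qq" (len 2), cursors c1@2 c2@2, authorship 12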